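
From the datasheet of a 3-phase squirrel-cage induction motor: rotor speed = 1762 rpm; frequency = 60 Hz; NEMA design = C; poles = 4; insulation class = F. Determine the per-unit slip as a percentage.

n_s = 120f/p = 120×60/4 = 1800 rpm
s = (n_s − n)/n_s = (1800 − 1762)/1800 = 0.0211

2.11 %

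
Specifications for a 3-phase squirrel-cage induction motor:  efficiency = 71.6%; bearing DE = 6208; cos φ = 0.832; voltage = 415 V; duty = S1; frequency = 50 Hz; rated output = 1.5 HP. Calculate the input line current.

2.61 A

P_out = 1.5 × 746 = 1119 W
P_in = P_out / η = 1119 / 0.716 = 1563 W
I_L = P_in / (√3·V_L·cosφ) = 1563 / (1.732 × 415 × 0.832) = 2.61 A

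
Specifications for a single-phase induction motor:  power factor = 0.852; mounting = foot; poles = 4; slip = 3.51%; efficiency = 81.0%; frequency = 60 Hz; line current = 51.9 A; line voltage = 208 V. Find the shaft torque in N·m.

41 N·m

P_in = V·I·cosφ = 208 × 51.9 × 0.852 = 9198 W
P_out = η·P_in = 0.81 × 9198 = 7450 W
n_s = 120×60/4 = 1800 rpm; n = 1800×(1−0.0351) = 1737 rpm
ω = 2π×1737/60 = 181.9 rad/s
τ = P_out/ω = 7450/181.9 = 41 N·m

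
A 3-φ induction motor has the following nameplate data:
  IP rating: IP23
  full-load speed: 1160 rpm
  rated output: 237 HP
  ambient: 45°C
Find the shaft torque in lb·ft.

P_out = 237 × 746 = 176802 W
ω = 2π × 1160/60 = 121.5 rad/s
τ = P_out/ω = 176802/121.5 = 1455 N·m
In lb·ft: 1455/1.356 = 1070 lb·ft

1070 lb·ft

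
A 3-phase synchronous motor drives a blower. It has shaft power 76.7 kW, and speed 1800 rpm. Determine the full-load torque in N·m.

ω = 2π × 1800/60 = 188.5 rad/s
τ = P/ω = 76700/188.5 = 407 N·m

407 N·m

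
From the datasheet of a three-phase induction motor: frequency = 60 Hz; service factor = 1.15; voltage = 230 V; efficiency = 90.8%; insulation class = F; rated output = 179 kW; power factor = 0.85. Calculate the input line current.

582 A

P_out = 179 kW = 179000 W
P_in = P_out / η = 179000 / 0.908 = 197137 W
I_L = P_in / (√3·V_L·cosφ) = 197137 / (1.732 × 230 × 0.85) = 582 A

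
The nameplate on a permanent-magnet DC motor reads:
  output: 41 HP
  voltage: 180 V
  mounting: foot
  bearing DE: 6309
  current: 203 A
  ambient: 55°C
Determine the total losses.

P_in = V·I = 180×203 = 36540 W
P_out = 41×746 = 30586 W
Losses = P_in − P_out = 36540 − 30586 = 5954 W

5.95 kW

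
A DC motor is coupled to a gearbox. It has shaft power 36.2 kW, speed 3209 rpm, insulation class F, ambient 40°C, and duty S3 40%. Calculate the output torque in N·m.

108 N·m

ω = 2π × 3209/60 = 336 rad/s
τ = P/ω = 36200/336 = 108 N·m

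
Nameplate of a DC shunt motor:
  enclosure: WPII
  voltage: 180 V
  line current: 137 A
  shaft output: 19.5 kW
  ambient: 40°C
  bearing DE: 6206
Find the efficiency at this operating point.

P_out = 19.5 kW = 19500 W
P_in = V·I = 180 × 137 = 24660 W
η = P_out / P_in = 19500 / 24660 = 0.791 = 79.1%

79.1 %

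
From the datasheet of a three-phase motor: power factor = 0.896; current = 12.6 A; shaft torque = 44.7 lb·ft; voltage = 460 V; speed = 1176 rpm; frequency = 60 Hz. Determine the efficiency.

83.0 %

τ = 44.7 lb·ft × 1.356 = 60.61 N·m
ω = 2π × 1176/60 = 123.2 rad/s; P_out = τω = 60.61 × 123.2 = 7467 W
P_in = √3·V_L·I_L·cosφ = 1.732 × 460 × 12.6 × 0.896 = 8995 W
η = P_out / P_in = 7467 / 8995 = 0.830 = 83.0%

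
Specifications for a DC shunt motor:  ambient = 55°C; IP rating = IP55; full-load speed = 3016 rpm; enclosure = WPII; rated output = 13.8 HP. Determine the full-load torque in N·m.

32.6 N·m

P_out = 13.8 × 746 = 10295 W
ω = 2π × 3016/60 = 315.8 rad/s
τ = P_out/ω = 10295/315.8 = 32.6 N·m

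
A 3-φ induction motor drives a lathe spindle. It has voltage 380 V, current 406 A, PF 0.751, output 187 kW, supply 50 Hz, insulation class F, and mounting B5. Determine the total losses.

13.7 kW

P_in = √3·V·I·cosφ = 1.732×380×406×0.751 = 200677 W
P_out = 187000 W
Losses = P_in − P_out = 200677 − 187000 = 13677 W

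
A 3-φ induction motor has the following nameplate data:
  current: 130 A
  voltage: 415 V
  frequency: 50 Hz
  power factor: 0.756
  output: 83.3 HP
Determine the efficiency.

P_out = 83.3 × 746 = 62142 W
P_in = √3·V_L·I_L·cosφ = 1.732 × 415 × 130 × 0.756 = 70642 W
η = P_out / P_in = 62142 / 70642 = 0.880 = 88.0%

88.0 %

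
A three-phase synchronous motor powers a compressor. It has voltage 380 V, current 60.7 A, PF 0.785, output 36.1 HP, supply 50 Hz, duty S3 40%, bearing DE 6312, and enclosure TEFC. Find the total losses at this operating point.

4.43 kW

P_in = √3·V·I·cosφ = 1.732×380×60.7×0.785 = 31361 W
P_out = 36.1×746 = 26931 W
Losses = P_in − P_out = 31361 − 26931 = 4430 W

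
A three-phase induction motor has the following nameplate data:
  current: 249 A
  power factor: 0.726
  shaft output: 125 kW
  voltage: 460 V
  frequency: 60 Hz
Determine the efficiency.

P_out = 125 kW = 125000 W
P_in = √3·V_L·I_L·cosφ = 1.732 × 460 × 249 × 0.726 = 144026 W
η = P_out / P_in = 125000 / 144026 = 0.868 = 86.8%

86.8 %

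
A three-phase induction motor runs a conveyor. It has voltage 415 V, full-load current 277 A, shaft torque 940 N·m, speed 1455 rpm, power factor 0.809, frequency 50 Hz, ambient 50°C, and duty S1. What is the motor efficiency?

88.9 %

ω = 2π × 1455/60 = 152.4 rad/s; P_out = τω = 940 × 152.4 = 143256 W
P_in = √3·V_L·I_L·cosφ = 1.732 × 415 × 277 × 0.809 = 161074 W
η = P_out / P_in = 143256 / 161074 = 0.889 = 88.9%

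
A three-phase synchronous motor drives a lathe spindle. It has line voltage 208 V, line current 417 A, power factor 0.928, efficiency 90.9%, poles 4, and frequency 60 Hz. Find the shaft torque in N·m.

672 N·m

P_in = √3·V·I·cosφ = 1.732 × 208 × 417 × 0.928 = 139410 W
P_out = η·P_in = 0.909 × 139410 = 126724 W
n = n_s = 120×60/4 = 1800 rpm (synchronous)
ω = 2π×1800/60 = 188.5 rad/s
τ = P_out/ω = 126724/188.5 = 672 N·m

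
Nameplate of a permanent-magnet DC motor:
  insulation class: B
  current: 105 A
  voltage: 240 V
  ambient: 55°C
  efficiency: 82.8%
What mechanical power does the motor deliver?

20.9 kW

P_in = V·I = 240 × 105 = 25200 W
P_out = η·P_in = 0.828 × 25200 = 20866 W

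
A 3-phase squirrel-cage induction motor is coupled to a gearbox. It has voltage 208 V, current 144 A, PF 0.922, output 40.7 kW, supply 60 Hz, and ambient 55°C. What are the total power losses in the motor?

P_in = √3·V·I·cosφ = 1.732×208×144×0.922 = 47830 W
P_out = 40700 W
Losses = P_in − P_out = 47830 − 40700 = 7130 W

7130 W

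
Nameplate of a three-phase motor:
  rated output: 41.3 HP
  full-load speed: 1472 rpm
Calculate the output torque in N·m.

P_out = 41.3 × 746 = 30810 W
ω = 2π × 1472/60 = 154.1 rad/s
τ = P_out/ω = 30810/154.1 = 200 N·m

200 N·m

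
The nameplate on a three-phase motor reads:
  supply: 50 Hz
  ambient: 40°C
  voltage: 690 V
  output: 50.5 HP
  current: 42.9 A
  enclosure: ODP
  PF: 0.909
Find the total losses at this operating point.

P_in = √3·V·I·cosφ = 1.732×690×42.9×0.909 = 46603 W
P_out = 50.5×746 = 37673 W
Losses = P_in − P_out = 46603 − 37673 = 8930 W

8930 W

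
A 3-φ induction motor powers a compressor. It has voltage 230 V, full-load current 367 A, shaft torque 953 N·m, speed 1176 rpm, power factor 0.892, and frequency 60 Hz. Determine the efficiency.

90.0 %

ω = 2π × 1176/60 = 123.2 rad/s; P_out = τω = 953 × 123.2 = 117410 W
P_in = √3·V_L·I_L·cosφ = 1.732 × 230 × 367 × 0.892 = 130409 W
η = P_out / P_in = 117410 / 130409 = 0.900 = 90.0%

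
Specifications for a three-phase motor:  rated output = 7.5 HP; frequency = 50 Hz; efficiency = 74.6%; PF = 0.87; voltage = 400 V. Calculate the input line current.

12.4 A

P_out = 7.5 × 746 = 5595 W
P_in = P_out / η = 5595 / 0.746 = 7500 W
I_L = P_in / (√3·V_L·cosφ) = 7500 / (1.732 × 400 × 0.87) = 12.4 A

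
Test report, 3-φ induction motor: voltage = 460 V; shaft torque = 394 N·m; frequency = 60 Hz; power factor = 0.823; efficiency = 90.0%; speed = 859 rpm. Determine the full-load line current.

60.1 A

ω = 2π×859/60 = 89.95 rad/s; P_out = τω = 394 × 89.95 = 35440 W
P_in = P_out / η = 35440 / 0.900 = 39378 W
I_L = P_in / (√3·V_L·cosφ) = 39378 / (1.732 × 460 × 0.823) = 60.1 A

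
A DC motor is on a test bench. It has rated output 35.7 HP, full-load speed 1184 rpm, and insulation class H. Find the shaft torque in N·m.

P_out = 35.7 × 746 = 26632 W
ω = 2π × 1184/60 = 124 rad/s
τ = P_out/ω = 26632/124 = 215 N·m

215 N·m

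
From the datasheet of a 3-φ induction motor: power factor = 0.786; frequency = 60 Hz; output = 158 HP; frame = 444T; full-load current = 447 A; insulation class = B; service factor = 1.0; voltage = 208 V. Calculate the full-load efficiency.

93.1 %

P_out = 158 × 746 = 117868 W
P_in = √3·V_L·I_L·cosφ = 1.732 × 208 × 447 × 0.786 = 126573 W
η = P_out / P_in = 117868 / 126573 = 0.931 = 93.1%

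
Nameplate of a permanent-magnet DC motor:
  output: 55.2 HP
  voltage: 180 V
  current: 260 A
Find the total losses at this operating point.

P_in = V·I = 180×260 = 46800 W
P_out = 55.2×746 = 41179 W
Losses = P_in − P_out = 46800 − 41179 = 5621 W

5.62 kW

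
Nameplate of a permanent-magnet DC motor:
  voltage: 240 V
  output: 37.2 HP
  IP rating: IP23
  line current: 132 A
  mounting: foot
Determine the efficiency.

P_out = 37.2 × 746 = 27751 W
P_in = V·I = 240 × 132 = 31680 W
η = P_out / P_in = 27751 / 31680 = 0.876 = 87.6%

87.6 %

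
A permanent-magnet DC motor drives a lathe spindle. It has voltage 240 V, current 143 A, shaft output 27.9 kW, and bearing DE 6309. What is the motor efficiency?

81.3 %

P_out = 27.9 kW = 27900 W
P_in = V·I = 240 × 143 = 34320 W
η = P_out / P_in = 27900 / 34320 = 0.813 = 81.3%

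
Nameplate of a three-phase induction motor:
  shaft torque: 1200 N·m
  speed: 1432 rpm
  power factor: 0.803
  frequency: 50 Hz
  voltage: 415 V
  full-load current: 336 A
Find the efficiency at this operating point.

92.8 %

ω = 2π × 1432/60 = 150 rad/s; P_out = τω = 1200 × 150 = 180000 W
P_in = √3·V_L·I_L·cosφ = 1.732 × 415 × 336 × 0.803 = 193933 W
η = P_out / P_in = 180000 / 193933 = 0.928 = 92.8%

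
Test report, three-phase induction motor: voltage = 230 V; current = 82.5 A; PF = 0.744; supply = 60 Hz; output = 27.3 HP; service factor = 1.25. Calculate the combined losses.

4.09 kW

P_in = √3·V·I·cosφ = 1.732×230×82.5×0.744 = 24451 W
P_out = 27.3×746 = 20366 W
Losses = P_in − P_out = 24451 − 20366 = 4085 W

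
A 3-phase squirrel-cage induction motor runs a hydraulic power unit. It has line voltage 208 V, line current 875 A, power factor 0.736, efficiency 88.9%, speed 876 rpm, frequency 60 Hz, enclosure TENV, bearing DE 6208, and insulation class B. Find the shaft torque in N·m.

2250 N·m

P_in = √3·V·I·cosφ = 1.732 × 208 × 875 × 0.736 = 232005 W
P_out = η·P_in = 0.889 × 232005 = 206252 W
n = 876 rpm
ω = 2π×876/60 = 91.73 rad/s
τ = P_out/ω = 206252/91.73 = 2250 N·m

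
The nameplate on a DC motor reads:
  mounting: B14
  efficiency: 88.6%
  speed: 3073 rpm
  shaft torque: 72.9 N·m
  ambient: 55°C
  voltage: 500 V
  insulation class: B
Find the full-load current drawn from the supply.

53 A

ω = 2π×3073/60 = 321.8 rad/s; P_out = τω = 72.9 × 321.8 = 23459 W
P_in = P_out / η = 23459 / 0.886 = 26477 W
I = P_in / V = 26477 / 500 = 53 A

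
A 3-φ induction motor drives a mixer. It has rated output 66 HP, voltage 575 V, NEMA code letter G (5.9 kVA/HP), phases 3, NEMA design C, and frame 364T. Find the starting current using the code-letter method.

S_LR = 5.9 × 66 = 389.4 kVA
I_LR = S_LR/(√3·V_L) = 389400/(1.732×575) = 391 A

391 A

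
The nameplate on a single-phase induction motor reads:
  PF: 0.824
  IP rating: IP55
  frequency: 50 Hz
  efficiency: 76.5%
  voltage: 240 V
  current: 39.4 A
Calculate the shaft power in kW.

P_in = V·I·cosφ = 240 × 39.4 × 0.824 = 7792 W
P_out = η·P_in = 0.765 × 7792 = 5961 W

5.96 kW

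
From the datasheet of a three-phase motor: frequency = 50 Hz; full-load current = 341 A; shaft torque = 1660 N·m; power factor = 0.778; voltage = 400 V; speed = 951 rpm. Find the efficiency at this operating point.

89.9 %

ω = 2π × 951/60 = 99.59 rad/s; P_out = τω = 1660 × 99.59 = 165319 W
P_in = √3·V_L·I_L·cosφ = 1.732 × 400 × 341 × 0.778 = 183798 W
η = P_out / P_in = 165319 / 183798 = 0.899 = 89.9%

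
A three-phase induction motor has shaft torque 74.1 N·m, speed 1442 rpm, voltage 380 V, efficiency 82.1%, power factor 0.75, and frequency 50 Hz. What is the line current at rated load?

ω = 2π×1442/60 = 151 rad/s; P_out = τω = 74.1 × 151 = 11189 W
P_in = P_out / η = 11189 / 0.821 = 13629 W
I_L = P_in / (√3·V_L·cosφ) = 13629 / (1.732 × 380 × 0.75) = 27.6 A

27.6 A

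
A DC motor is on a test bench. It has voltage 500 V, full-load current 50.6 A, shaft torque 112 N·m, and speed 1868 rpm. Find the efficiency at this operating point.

ω = 2π × 1868/60 = 195.6 rad/s; P_out = τω = 112 × 195.6 = 21907 W
P_in = V·I = 500 × 50.6 = 25300 W
η = P_out / P_in = 21907 / 25300 = 0.866 = 86.6%

86.6 %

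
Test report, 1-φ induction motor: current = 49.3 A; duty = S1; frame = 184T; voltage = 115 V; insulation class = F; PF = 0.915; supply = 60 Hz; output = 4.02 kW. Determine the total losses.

P_in = V·I·cosφ = 115×49.3×0.915 = 5188 W
P_out = 4020 W
Losses = P_in − P_out = 5188 − 4020 = 1168 W

1170 W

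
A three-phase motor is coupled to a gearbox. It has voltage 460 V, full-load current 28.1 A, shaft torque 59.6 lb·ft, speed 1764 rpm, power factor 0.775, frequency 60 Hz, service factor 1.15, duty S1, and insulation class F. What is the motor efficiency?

τ = 59.6 lb·ft × 1.356 = 80.82 N·m
ω = 2π × 1764/60 = 184.7 rad/s; P_out = τω = 80.82 × 184.7 = 14927 W
P_in = √3·V_L·I_L·cosφ = 1.732 × 460 × 28.1 × 0.775 = 17351 W
η = P_out / P_in = 14927 / 17351 = 0.860 = 86.0%

86.0 %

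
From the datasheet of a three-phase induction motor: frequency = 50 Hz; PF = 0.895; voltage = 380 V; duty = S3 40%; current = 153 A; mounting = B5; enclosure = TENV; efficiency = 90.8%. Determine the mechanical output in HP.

P_in = √3·V·I·cosφ = 1.732 × 380 × 153 × 0.895 = 90125 W
P_out = η·P_in = 0.908 × 90125 = 81834 W
= 81834/746 = 110 HP

110 HP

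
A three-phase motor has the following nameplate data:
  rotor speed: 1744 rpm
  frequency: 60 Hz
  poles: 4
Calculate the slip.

3.1 %

n_s = 120f/p = 120×60/4 = 1800 rpm
s = (n_s − n)/n_s = (1800 − 1744)/1800 = 0.0311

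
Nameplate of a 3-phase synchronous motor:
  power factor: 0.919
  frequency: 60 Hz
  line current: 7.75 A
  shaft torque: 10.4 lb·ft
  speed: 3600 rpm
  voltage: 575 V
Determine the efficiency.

τ = 10.4 lb·ft × 1.356 = 14.1 N·m
ω = 2π × 3600/60 = 377 rad/s; P_out = τω = 14.1 × 377 = 5316 W
P_in = √3·V_L·I_L·cosφ = 1.732 × 575 × 7.75 × 0.919 = 7093 W
η = P_out / P_in = 5316 / 7093 = 0.749 = 74.9%

74.9 %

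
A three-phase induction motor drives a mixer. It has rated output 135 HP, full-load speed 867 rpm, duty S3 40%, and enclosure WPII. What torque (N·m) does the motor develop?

P_out = 135 × 746 = 100710 W
ω = 2π × 867/60 = 90.79 rad/s
τ = P_out/ω = 100710/90.79 = 1110 N·m

1110 N·m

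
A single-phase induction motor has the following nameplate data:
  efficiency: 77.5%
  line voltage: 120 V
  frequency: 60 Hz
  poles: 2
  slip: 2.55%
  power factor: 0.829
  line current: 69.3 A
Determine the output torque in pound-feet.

P_in = V·I·cosφ = 120 × 69.3 × 0.829 = 6894 W
P_out = η·P_in = 0.775 × 6894 = 5343 W
n_s = 120×60/2 = 3600 rpm; n = 3600×(1−0.0255) = 3508 rpm
ω = 2π×3508/60 = 367.4 rad/s
τ = P_out/ω = 5343/367.4 = 14.54 N·m
In lb·ft: 14.54/1.356 = 10.7 lb·ft

10.7 lb·ft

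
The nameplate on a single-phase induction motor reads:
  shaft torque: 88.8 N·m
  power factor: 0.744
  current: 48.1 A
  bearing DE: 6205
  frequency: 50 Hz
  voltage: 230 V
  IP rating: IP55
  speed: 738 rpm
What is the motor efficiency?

83.4 %

ω = 2π × 738/60 = 77.28 rad/s; P_out = τω = 88.8 × 77.28 = 6862 W
P_in = V·I·cosφ = 230 × 48.1 × 0.744 = 8231 W
η = P_out / P_in = 6862 / 8231 = 0.834 = 83.4%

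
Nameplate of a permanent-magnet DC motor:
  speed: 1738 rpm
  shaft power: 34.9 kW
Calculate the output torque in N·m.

192 N·m

ω = 2π × 1738/60 = 182 rad/s
τ = P/ω = 34900/182 = 192 N·m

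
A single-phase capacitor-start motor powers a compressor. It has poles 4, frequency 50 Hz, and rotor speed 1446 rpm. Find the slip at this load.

n_s = 120f/p = 120×50/4 = 1500 rpm
s = (n_s − n)/n_s = (1500 − 1446)/1500 = 0.0360

3.60 %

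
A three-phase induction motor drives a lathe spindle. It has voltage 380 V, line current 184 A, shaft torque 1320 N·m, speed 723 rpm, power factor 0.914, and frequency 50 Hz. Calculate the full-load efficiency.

ω = 2π × 723/60 = 75.71 rad/s; P_out = τω = 1320 × 75.71 = 99937 W
P_in = √3·V_L·I_L·cosφ = 1.732 × 380 × 184 × 0.914 = 110687 W
η = P_out / P_in = 99937 / 110687 = 0.903 = 90.3%

90.3 %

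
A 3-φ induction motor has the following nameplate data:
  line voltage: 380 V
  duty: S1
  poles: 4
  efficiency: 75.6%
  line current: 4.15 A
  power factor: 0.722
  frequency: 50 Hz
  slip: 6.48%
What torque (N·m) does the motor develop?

10.1 N·m

P_in = √3·V·I·cosφ = 1.732 × 380 × 4.15 × 0.722 = 1972 W
P_out = η·P_in = 0.756 × 1972 = 1491 W
n_s = 120×50/4 = 1500 rpm; n = 1500×(1−0.0648) = 1403 rpm
ω = 2π×1403/60 = 146.9 rad/s
τ = P_out/ω = 1491/146.9 = 10.1 N·m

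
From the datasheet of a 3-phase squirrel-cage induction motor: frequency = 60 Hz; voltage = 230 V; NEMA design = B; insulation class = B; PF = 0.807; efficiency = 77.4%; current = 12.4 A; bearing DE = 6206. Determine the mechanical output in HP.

P_in = √3·V·I·cosφ = 1.732 × 230 × 12.4 × 0.807 = 3986 W
P_out = η·P_in = 0.774 × 3986 = 3085 W
= 3085/746 = 4.14 HP

4.14 HP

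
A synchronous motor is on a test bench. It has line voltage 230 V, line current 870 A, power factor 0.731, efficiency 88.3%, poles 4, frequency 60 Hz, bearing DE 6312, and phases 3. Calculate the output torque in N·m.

P_in = √3·V·I·cosφ = 1.732 × 230 × 870 × 0.731 = 253345 W
P_out = η·P_in = 0.883 × 253345 = 223704 W
n = n_s = 120×60/4 = 1800 rpm (synchronous)
ω = 2π×1800/60 = 188.5 rad/s
τ = P_out/ω = 223704/188.5 = 1190 N·m

1190 N·m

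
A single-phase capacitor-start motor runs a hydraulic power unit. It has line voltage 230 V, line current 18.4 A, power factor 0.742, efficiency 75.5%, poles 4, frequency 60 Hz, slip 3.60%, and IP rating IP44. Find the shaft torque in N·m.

P_in = V·I·cosφ = 230 × 18.4 × 0.742 = 3140 W
P_out = η·P_in = 0.755 × 3140 = 2371 W
n_s = 120×60/4 = 1800 rpm; n = 1800×(1−0.036) = 1735 rpm
ω = 2π×1735/60 = 181.7 rad/s
τ = P_out/ω = 2371/181.7 = 13 N·m

13 N·m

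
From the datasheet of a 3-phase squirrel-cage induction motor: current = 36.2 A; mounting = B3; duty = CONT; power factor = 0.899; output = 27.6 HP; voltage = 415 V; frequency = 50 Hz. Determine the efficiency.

88.0 %

P_out = 27.6 × 746 = 20590 W
P_in = √3·V_L·I_L·cosφ = 1.732 × 415 × 36.2 × 0.899 = 23392 W
η = P_out / P_in = 20590 / 23392 = 0.880 = 88.0%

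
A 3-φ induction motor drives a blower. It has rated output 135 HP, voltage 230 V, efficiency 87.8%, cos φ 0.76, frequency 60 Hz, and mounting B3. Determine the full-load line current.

379 A

P_out = 135 × 746 = 100710 W
P_in = P_out / η = 100710 / 0.878 = 114704 W
I_L = P_in / (√3·V_L·cosφ) = 114704 / (1.732 × 230 × 0.76) = 379 A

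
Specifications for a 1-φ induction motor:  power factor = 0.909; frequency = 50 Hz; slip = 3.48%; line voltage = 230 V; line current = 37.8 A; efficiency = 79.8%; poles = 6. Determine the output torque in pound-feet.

P_in = V·I·cosφ = 230 × 37.8 × 0.909 = 7903 W
P_out = η·P_in = 0.798 × 7903 = 6307 W
n_s = 120×50/6 = 1000 rpm; n = 1000×(1−0.0348) = 965 rpm
ω = 2π×965/60 = 101.1 rad/s
τ = P_out/ω = 6307/101.1 = 62.38 N·m
In lb·ft: 62.38/1.356 = 46 lb·ft

46 lb·ft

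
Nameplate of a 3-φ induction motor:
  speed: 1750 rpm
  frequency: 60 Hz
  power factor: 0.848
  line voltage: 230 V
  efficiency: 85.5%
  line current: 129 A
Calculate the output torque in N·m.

203 N·m

P_in = √3·V·I·cosφ = 1.732 × 230 × 129 × 0.848 = 43577 W
P_out = η·P_in = 0.855 × 43577 = 37258 W
n = 1750 rpm
ω = 2π×1750/60 = 183.3 rad/s
τ = P_out/ω = 37258/183.3 = 203 N·m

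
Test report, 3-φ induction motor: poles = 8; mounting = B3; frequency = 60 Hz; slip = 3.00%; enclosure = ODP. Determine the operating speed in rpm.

n_s = 120f/p = 120×60/8 = 900 rpm
n = n_s(1 − s) = 900 × (1 − 0.03) = 873 rpm

873 rpm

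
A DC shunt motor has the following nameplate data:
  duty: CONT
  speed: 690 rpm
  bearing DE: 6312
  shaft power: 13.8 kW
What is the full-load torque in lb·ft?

ω = 2π × 690/60 = 72.26 rad/s
τ = P/ω = 13800/72.26 = 191 N·m
In lb·ft: 191/1.356 = 141 lb·ft

141 lb·ft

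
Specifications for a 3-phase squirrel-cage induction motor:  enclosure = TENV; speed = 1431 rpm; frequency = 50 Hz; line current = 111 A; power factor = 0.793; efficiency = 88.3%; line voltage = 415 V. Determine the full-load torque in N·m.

373 N·m

P_in = √3·V·I·cosφ = 1.732 × 415 × 111 × 0.793 = 63269 W
P_out = η·P_in = 0.883 × 63269 = 55867 W
n = 1431 rpm
ω = 2π×1431/60 = 149.9 rad/s
τ = P_out/ω = 55867/149.9 = 373 N·m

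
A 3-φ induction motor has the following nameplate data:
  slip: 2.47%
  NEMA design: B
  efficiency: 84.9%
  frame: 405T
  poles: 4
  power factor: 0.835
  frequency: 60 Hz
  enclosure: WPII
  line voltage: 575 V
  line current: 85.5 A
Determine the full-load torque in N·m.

328 N·m

P_in = √3·V·I·cosφ = 1.732 × 575 × 85.5 × 0.835 = 71100 W
P_out = η·P_in = 0.849 × 71100 = 60364 W
n_s = 120×60/4 = 1800 rpm; n = 1800×(1−0.0247) = 1756 rpm
ω = 2π×1756/60 = 183.9 rad/s
τ = P_out/ω = 60364/183.9 = 328 N·m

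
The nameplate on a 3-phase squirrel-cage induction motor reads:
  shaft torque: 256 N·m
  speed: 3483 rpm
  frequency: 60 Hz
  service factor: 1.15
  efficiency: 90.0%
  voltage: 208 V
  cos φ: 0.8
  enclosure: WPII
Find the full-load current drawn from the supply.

ω = 2π×3483/60 = 364.7 rad/s; P_out = τω = 256 × 364.7 = 93363 W
P_in = P_out / η = 93363 / 0.900 = 103737 W
I_L = P_in / (√3·V_L·cosφ) = 103737 / (1.732 × 208 × 0.8) = 360 A

360 A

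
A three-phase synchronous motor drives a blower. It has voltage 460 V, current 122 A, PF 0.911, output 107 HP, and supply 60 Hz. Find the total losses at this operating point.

8.73 kW

P_in = √3·V·I·cosφ = 1.732×460×122×0.911 = 88549 W
P_out = 107×746 = 79822 W
Losses = P_in − P_out = 88549 − 79822 = 8727 W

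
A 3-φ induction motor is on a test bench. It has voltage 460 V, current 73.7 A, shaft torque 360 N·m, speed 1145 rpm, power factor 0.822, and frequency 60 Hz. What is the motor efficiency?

89.4 %

ω = 2π × 1145/60 = 119.9 rad/s; P_out = τω = 360 × 119.9 = 43164 W
P_in = √3·V_L·I_L·cosφ = 1.732 × 460 × 73.7 × 0.822 = 48266 W
η = P_out / P_in = 43164 / 48266 = 0.894 = 89.4%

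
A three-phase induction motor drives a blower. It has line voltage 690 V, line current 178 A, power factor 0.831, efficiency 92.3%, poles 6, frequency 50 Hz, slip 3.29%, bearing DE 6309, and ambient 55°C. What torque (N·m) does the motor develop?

P_in = √3·V·I·cosφ = 1.732 × 690 × 178 × 0.831 = 176774 W
P_out = η·P_in = 0.923 × 176774 = 163162 W
n_s = 120×50/6 = 1000 rpm; n = 1000×(1−0.0329) = 967 rpm
ω = 2π×967/60 = 101.3 rad/s
τ = P_out/ω = 163162/101.3 = 1610 N·m

1610 N·m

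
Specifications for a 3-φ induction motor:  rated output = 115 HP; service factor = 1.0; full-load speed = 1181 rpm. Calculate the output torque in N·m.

694 N·m

P_out = 115 × 746 = 85790 W
ω = 2π × 1181/60 = 123.7 rad/s
τ = P_out/ω = 85790/123.7 = 694 N·m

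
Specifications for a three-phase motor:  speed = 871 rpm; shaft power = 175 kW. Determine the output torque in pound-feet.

1420 lb·ft

ω = 2π × 871/60 = 91.21 rad/s
τ = P/ω = 175000/91.21 = 1919 N·m
In lb·ft: 1919/1.356 = 1420 lb·ft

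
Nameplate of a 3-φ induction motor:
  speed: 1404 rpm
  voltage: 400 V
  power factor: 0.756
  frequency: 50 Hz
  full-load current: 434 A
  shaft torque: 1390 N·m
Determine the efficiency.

ω = 2π × 1404/60 = 147 rad/s; P_out = τω = 1390 × 147 = 204330 W
P_in = √3·V_L·I_L·cosφ = 1.732 × 400 × 434 × 0.756 = 227310 W
η = P_out / P_in = 204330 / 227310 = 0.899 = 89.9%

89.9 %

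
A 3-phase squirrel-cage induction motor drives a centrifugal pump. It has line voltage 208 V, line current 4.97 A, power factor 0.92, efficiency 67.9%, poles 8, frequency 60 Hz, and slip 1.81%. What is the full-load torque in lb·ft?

P_in = √3·V·I·cosφ = 1.732 × 208 × 4.97 × 0.92 = 1647 W
P_out = η·P_in = 0.679 × 1647 = 1118 W
n_s = 120×60/8 = 900 rpm; n = 900×(1−0.0181) = 884 rpm
ω = 2π×884/60 = 92.57 rad/s
τ = P_out/ω = 1118/92.57 = 12.08 N·m
In lb·ft: 12.08/1.356 = 8.91 lb·ft

8.91 lb·ft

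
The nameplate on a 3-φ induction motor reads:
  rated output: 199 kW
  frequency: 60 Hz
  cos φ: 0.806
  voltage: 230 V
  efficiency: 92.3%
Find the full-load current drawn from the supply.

P_out = 199 kW = 199000 W
P_in = P_out / η = 199000 / 0.923 = 215601 W
I_L = P_in / (√3·V_L·cosφ) = 215601 / (1.732 × 230 × 0.806) = 671 A

671 A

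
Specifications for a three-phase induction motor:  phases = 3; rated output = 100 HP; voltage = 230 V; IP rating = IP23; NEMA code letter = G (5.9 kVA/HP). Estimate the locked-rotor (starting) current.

1480 A

S_LR = 5.9 × 100 = 590 kVA
I_LR = S_LR/(√3·V_L) = 590000/(1.732×230) = 1480 A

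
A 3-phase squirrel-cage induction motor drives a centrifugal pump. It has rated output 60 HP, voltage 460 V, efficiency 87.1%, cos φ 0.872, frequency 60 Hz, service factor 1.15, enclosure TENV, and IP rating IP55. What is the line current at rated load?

74 A

P_out = 60 × 746 = 44760 W
P_in = P_out / η = 44760 / 0.871 = 51389 W
I_L = P_in / (√3·V_L·cosφ) = 51389 / (1.732 × 460 × 0.872) = 74 A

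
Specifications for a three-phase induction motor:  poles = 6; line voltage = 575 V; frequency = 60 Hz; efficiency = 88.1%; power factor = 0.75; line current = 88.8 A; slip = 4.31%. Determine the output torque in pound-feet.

P_in = √3·V·I·cosφ = 1.732 × 575 × 88.8 × 0.75 = 66327 W
P_out = η·P_in = 0.881 × 66327 = 58434 W
n_s = 120×60/6 = 1200 rpm; n = 1200×(1−0.0431) = 1148 rpm
ω = 2π×1148/60 = 120.2 rad/s
τ = P_out/ω = 58434/120.2 = 486.1 N·m
In lb·ft: 486.1/1.356 = 358 lb·ft

358 lb·ft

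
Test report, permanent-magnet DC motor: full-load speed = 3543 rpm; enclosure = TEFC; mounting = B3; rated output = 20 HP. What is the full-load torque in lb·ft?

P_out = 20 × 746 = 14920 W
ω = 2π × 3543/60 = 371 rad/s
τ = P_out/ω = 14920/371 = 40.22 N·m
In lb·ft: 40.22/1.356 = 29.7 lb·ft

29.7 lb·ft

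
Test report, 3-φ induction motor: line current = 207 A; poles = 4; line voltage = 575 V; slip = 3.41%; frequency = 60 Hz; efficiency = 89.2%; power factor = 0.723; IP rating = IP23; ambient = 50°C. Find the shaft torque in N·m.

P_in = √3·V·I·cosφ = 1.732 × 575 × 207 × 0.723 = 149047 W
P_out = η·P_in = 0.892 × 149047 = 132950 W
n_s = 120×60/4 = 1800 rpm; n = 1800×(1−0.0341) = 1739 rpm
ω = 2π×1739/60 = 182.1 rad/s
τ = P_out/ω = 132950/182.1 = 730 N·m

730 N·m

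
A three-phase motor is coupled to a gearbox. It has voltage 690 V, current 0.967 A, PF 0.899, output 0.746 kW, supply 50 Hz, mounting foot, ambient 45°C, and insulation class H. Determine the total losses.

293 W

P_in = √3·V·I·cosφ = 1.732×690×0.967×0.899 = 1039 W
P_out = 746 W
Losses = P_in − P_out = 1039 − 746 = 293 W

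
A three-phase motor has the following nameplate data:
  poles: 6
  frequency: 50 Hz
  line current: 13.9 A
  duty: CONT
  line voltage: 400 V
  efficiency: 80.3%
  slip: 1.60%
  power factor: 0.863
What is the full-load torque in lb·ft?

47.8 lb·ft

P_in = √3·V·I·cosφ = 1.732 × 400 × 13.9 × 0.863 = 8311 W
P_out = η·P_in = 0.803 × 8311 = 6674 W
n_s = 120×50/6 = 1000 rpm; n = 1000×(1−0.016) = 984 rpm
ω = 2π×984/60 = 103 rad/s
τ = P_out/ω = 6674/103 = 64.8 N·m
In lb·ft: 64.8/1.356 = 47.8 lb·ft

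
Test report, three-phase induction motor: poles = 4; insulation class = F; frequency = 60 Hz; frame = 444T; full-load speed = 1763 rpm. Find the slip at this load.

2.06 %

n_s = 120f/p = 120×60/4 = 1800 rpm
s = (n_s − n)/n_s = (1800 − 1763)/1800 = 0.0206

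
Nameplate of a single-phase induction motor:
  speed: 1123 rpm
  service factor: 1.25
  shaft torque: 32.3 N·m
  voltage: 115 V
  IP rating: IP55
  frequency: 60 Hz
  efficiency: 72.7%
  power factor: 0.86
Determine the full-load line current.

ω = 2π×1123/60 = 117.6 rad/s; P_out = τω = 32.3 × 117.6 = 3798 W
P_in = P_out / η = 3798 / 0.727 = 5224 W
I = P_in / (V·cosφ) = 5224 / (115 × 0.86) = 52.8 A

52.8 A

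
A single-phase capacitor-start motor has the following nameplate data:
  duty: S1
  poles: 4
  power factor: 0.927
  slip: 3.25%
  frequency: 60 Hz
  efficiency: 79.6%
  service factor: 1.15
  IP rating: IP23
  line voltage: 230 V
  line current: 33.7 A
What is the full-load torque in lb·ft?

23.1 lb·ft

P_in = V·I·cosφ = 230 × 33.7 × 0.927 = 7185 W
P_out = η·P_in = 0.796 × 7185 = 5719 W
n_s = 120×60/4 = 1800 rpm; n = 1800×(1−0.0325) = 1742 rpm
ω = 2π×1742/60 = 182.4 rad/s
τ = P_out/ω = 5719/182.4 = 31.35 N·m
In lb·ft: 31.35/1.356 = 23.1 lb·ft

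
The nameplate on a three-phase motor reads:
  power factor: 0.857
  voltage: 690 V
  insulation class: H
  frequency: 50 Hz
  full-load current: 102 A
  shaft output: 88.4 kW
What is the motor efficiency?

84.6 %

P_out = 88.4 kW = 88400 W
P_in = √3·V_L·I_L·cosφ = 1.732 × 690 × 102 × 0.857 = 104467 W
η = P_out / P_in = 88400 / 104467 = 0.846 = 84.6%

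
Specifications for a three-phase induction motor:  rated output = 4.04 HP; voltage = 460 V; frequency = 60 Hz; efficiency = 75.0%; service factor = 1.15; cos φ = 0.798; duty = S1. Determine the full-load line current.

6.32 A

P_out = 4.04 × 746 = 3014 W
P_in = P_out / η = 3014 / 0.750 = 4019 W
I_L = P_in / (√3·V_L·cosφ) = 4019 / (1.732 × 460 × 0.798) = 6.32 A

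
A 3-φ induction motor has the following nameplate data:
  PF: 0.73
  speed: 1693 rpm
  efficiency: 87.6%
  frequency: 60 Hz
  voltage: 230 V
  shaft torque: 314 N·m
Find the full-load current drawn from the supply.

ω = 2π×1693/60 = 177.3 rad/s; P_out = τω = 314 × 177.3 = 55672 W
P_in = P_out / η = 55672 / 0.876 = 63553 W
I_L = P_in / (√3·V_L·cosφ) = 63553 / (1.732 × 230 × 0.73) = 219 A

219 A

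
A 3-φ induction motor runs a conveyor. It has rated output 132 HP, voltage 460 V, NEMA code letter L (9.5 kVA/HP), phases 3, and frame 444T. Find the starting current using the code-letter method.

1570 A

S_LR = 9.5 × 132 = 1254 kVA
I_LR = S_LR/(√3·V_L) = 1254000/(1.732×460) = 1570 A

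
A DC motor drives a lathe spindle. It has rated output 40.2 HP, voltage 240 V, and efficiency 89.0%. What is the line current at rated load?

140 A

P_out = 40.2 × 746 = 29989 W
P_in = P_out / η = 29989 / 0.890 = 33696 W
I = P_in / V = 33696 / 240 = 140 A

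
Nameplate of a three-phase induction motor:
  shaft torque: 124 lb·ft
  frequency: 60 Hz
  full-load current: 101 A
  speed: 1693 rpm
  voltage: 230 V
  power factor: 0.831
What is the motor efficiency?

τ = 124 lb·ft × 1.356 = 168.1 N·m
ω = 2π × 1693/60 = 177.3 rad/s; P_out = τω = 168.1 × 177.3 = 29804 W
P_in = √3·V_L·I_L·cosφ = 1.732 × 230 × 101 × 0.831 = 33435 W
η = P_out / P_in = 29804 / 33435 = 0.891 = 89.1%

89.1 %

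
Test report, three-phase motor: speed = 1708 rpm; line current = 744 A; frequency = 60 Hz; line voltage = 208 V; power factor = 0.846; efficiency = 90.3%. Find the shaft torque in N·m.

P_in = √3·V·I·cosφ = 1.732 × 208 × 744 × 0.846 = 226754 W
P_out = η·P_in = 0.903 × 226754 = 204759 W
n = 1708 rpm
ω = 2π×1708/60 = 178.9 rad/s
τ = P_out/ω = 204759/178.9 = 1140 N·m

1140 N·m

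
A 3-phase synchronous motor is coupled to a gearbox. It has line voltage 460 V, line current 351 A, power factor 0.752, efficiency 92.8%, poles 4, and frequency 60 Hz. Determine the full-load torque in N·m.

1040 N·m

P_in = √3·V·I·cosφ = 1.732 × 460 × 351 × 0.752 = 210296 W
P_out = η·P_in = 0.928 × 210296 = 195155 W
n = n_s = 120×60/4 = 1800 rpm (synchronous)
ω = 2π×1800/60 = 188.5 rad/s
τ = P_out/ω = 195155/188.5 = 1040 N·m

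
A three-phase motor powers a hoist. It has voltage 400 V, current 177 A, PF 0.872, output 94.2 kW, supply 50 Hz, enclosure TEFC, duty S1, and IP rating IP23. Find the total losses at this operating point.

P_in = √3·V·I·cosφ = 1.732×400×177×0.872 = 106930 W
P_out = 94200 W
Losses = P_in − P_out = 106930 − 94200 = 12730 W

12700 W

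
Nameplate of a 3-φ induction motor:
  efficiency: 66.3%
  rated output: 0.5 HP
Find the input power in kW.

P_out = 0.5 × 746 = 373 W
P_in = P_out/η = 373/0.663 = 563 W = 0.563 kW

0.563 kW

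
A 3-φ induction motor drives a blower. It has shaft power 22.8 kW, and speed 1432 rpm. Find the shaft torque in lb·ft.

112 lb·ft

ω = 2π × 1432/60 = 150 rad/s
τ = P/ω = 22800/150 = 152 N·m
In lb·ft: 152/1.356 = 112 lb·ft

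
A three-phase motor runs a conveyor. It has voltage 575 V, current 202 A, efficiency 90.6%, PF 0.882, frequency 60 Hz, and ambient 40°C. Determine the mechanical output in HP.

215 HP

P_in = √3·V·I·cosφ = 1.732 × 575 × 202 × 0.882 = 177434 W
P_out = η·P_in = 0.906 × 177434 = 160755 W
= 160755/746 = 215 HP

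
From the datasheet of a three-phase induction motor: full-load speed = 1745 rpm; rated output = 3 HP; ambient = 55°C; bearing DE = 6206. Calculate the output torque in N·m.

P_out = 3 × 746 = 2238 W
ω = 2π × 1745/60 = 182.7 rad/s
τ = P_out/ω = 2238/182.7 = 12.2 N·m

12.2 N·m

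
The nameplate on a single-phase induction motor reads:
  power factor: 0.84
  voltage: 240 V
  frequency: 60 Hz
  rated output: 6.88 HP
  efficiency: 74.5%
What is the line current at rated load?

P_out = 6.88 × 746 = 5132 W
P_in = P_out / η = 5132 / 0.745 = 6889 W
I = P_in / (V·cosφ) = 6889 / (240 × 0.84) = 34.2 A

34.2 A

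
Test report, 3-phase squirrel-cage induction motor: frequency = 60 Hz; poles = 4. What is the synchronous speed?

n_s = 120f/p = 120×60/4 = 1800 rpm

1800 rpm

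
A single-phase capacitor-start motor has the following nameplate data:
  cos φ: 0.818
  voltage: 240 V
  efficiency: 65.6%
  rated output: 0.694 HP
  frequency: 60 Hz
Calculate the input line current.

P_out = 0.694 × 746 = 518 W
P_in = P_out / η = 518 / 0.656 = 790 W
I = P_in / (V·cosφ) = 790 / (240 × 0.818) = 4.02 A

4.02 A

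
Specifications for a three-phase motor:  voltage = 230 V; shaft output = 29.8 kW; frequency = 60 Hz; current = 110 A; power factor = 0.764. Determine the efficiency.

P_out = 29.8 kW = 29800 W
P_in = √3·V_L·I_L·cosφ = 1.732 × 230 × 110 × 0.764 = 33478 W
η = P_out / P_in = 29800 / 33478 = 0.890 = 89.0%

89.0 %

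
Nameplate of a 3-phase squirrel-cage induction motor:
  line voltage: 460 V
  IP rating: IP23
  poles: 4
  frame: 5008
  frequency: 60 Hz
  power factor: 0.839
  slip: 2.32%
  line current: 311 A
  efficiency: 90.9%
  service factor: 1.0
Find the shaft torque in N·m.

1030 N·m

P_in = √3·V·I·cosφ = 1.732 × 460 × 311 × 0.839 = 207887 W
P_out = η·P_in = 0.909 × 207887 = 188969 W
n_s = 120×60/4 = 1800 rpm; n = 1800×(1−0.0232) = 1758 rpm
ω = 2π×1758/60 = 184.1 rad/s
τ = P_out/ω = 188969/184.1 = 1030 N·m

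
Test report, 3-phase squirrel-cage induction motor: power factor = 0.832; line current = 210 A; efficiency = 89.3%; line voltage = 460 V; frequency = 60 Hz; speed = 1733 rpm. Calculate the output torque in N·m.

685 N·m

P_in = √3·V·I·cosφ = 1.732 × 460 × 210 × 0.832 = 139203 W
P_out = η·P_in = 0.893 × 139203 = 124308 W
n = 1733 rpm
ω = 2π×1733/60 = 181.5 rad/s
τ = P_out/ω = 124308/181.5 = 685 N·m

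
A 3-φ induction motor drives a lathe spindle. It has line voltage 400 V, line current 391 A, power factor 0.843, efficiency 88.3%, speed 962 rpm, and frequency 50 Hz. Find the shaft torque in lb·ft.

1480 lb·ft

P_in = √3·V·I·cosφ = 1.732 × 400 × 391 × 0.843 = 228356 W
P_out = η·P_in = 0.883 × 228356 = 201638 W
n = 962 rpm
ω = 2π×962/60 = 100.7 rad/s
τ = P_out/ω = 201638/100.7 = 2002 N·m
In lb·ft: 2002/1.356 = 1480 lb·ft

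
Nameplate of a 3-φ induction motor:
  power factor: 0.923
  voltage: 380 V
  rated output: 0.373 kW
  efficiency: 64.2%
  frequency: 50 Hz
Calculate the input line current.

P_out = 0.373 kW = 373 W
P_in = P_out / η = 373 / 0.642 = 581 W
I_L = P_in / (√3·V_L·cosφ) = 581 / (1.732 × 380 × 0.923) = 0.956 A

0.956 A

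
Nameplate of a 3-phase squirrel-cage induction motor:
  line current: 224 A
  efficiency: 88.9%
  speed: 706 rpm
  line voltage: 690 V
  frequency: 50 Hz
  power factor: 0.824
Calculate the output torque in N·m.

P_in = √3·V·I·cosφ = 1.732 × 690 × 224 × 0.824 = 220583 W
P_out = η·P_in = 0.889 × 220583 = 196098 W
n = 706 rpm
ω = 2π×706/60 = 73.93 rad/s
τ = P_out/ω = 196098/73.93 = 2650 N·m

2650 N·m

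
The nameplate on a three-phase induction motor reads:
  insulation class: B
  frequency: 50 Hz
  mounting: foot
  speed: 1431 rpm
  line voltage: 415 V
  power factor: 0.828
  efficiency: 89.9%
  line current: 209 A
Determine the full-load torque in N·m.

P_in = √3·V·I·cosφ = 1.732 × 415 × 209 × 0.828 = 124386 W
P_out = η·P_in = 0.899 × 124386 = 111823 W
n = 1431 rpm
ω = 2π×1431/60 = 149.9 rad/s
τ = P_out/ω = 111823/149.9 = 746 N·m

746 N·m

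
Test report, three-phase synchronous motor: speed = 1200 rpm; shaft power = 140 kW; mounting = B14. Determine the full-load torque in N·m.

ω = 2π × 1200/60 = 125.7 rad/s
τ = P/ω = 140000/125.7 = 1110 N·m

1110 N·m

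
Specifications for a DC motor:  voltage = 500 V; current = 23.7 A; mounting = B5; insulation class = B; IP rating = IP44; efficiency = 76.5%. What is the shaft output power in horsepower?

12.2 HP

P_in = V·I = 500 × 23.7 = 11850 W
P_out = η·P_in = 0.765 × 11850 = 9065 W
= 9065/746 = 12.2 HP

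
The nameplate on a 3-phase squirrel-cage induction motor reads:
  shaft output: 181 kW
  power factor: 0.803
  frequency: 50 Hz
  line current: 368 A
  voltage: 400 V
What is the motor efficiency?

88.4 %

P_out = 181 kW = 181000 W
P_in = √3·V_L·I_L·cosφ = 1.732 × 400 × 368 × 0.803 = 204725 W
η = P_out / P_in = 181000 / 204725 = 0.884 = 88.4%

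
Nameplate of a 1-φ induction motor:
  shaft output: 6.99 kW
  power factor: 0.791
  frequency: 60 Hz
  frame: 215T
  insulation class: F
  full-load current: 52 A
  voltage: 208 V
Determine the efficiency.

81.7 %

P_out = 6.99 kW = 6990 W
P_in = V·I·cosφ = 208 × 52 × 0.791 = 8555 W
η = P_out / P_in = 6990 / 8555 = 0.817 = 81.7%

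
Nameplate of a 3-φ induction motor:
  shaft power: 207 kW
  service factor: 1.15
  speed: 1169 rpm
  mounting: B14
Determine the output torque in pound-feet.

ω = 2π × 1169/60 = 122.4 rad/s
τ = P/ω = 207000/122.4 = 1691 N·m
In lb·ft: 1691/1.356 = 1250 lb·ft

1250 lb·ft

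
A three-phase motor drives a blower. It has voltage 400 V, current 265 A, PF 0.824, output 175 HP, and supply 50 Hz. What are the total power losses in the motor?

P_in = √3·V·I·cosφ = 1.732×400×265×0.824 = 151280 W
P_out = 175×746 = 130550 W
Losses = P_in − P_out = 151280 − 130550 = 20730 W

20700 W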